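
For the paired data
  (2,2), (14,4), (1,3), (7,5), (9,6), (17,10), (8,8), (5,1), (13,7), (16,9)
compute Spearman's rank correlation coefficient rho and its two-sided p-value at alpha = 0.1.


Step 1: Rank x and y separately (midranks; no ties here).
rank(x): 2->2, 14->8, 1->1, 7->4, 9->6, 17->10, 8->5, 5->3, 13->7, 16->9
rank(y): 2->2, 4->4, 3->3, 5->5, 6->6, 10->10, 8->8, 1->1, 7->7, 9->9
Step 2: d_i = R_x(i) - R_y(i); compute d_i^2.
  (2-2)^2=0, (8-4)^2=16, (1-3)^2=4, (4-5)^2=1, (6-6)^2=0, (10-10)^2=0, (5-8)^2=9, (3-1)^2=4, (7-7)^2=0, (9-9)^2=0
sum(d^2) = 34.
Step 3: rho = 1 - 6*34 / (10*(10^2 - 1)) = 1 - 204/990 = 0.793939.
Step 4: Under H0, t = rho * sqrt((n-2)/(1-rho^2)) = 3.6934 ~ t(8).
Step 5: Two-sided p-value from the t-distribution with 8 df = 0.006100.
Step 6: alpha = 0.1. reject H0.

rho = 0.7939, p = 0.006100, reject H0 at alpha = 0.1.


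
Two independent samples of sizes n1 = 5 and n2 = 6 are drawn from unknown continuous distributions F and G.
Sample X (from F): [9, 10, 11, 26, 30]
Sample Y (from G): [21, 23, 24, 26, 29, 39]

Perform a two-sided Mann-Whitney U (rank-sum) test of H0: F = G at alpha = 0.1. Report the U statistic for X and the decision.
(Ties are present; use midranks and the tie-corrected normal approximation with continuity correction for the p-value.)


Step 1: Combine and sort all 11 observations; assign midranks.
sorted (value, group): (9,X), (10,X), (11,X), (21,Y), (23,Y), (24,Y), (26,X), (26,Y), (29,Y), (30,X), (39,Y)
ranks: 9->1, 10->2, 11->3, 21->4, 23->5, 24->6, 26->7.5, 26->7.5, 29->9, 30->10, 39->11
Step 2: Rank sum for X: R1 = 1 + 2 + 3 + 7.5 + 10 = 23.5.
Step 3: U_X = R1 - n1(n1+1)/2 = 23.5 - 5*6/2 = 23.5 - 15 = 8.5.
       U_Y = n1*n2 - U_X = 30 - 8.5 = 21.5.
Step 4: Ties are present, so use the tie-corrected normal approximation (with continuity correction) for the p-value.
Step 5: p-value = 0.272229; compare to alpha = 0.1. fail to reject H0.

U_X = 8.5, p = 0.272229, fail to reject H0 at alpha = 0.1.


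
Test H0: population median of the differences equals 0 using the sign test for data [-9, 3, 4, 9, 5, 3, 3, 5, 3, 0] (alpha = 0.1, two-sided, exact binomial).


Step 1: Discard zero differences. Original n = 10; n_eff = number of nonzero differences = 9.
Nonzero differences (with sign): -9, +3, +4, +9, +5, +3, +3, +5, +3
Step 2: Count signs: positive = 8, negative = 1.
Step 3: Under H0: P(positive) = 0.5, so the number of positives S ~ Bin(9, 0.5).
Step 4: Two-sided exact p-value = sum of Bin(9,0.5) probabilities at or below the observed probability = 0.039062.
Step 5: alpha = 0.1. reject H0.

n_eff = 9, pos = 8, neg = 1, p = 0.039062, reject H0.


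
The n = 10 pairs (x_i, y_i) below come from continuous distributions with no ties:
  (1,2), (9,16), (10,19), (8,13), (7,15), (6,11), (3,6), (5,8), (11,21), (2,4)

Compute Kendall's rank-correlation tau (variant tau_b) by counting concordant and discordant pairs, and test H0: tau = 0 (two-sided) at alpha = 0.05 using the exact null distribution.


Step 1: Enumerate the 45 unordered pairs (i,j) with i<j and classify each by sign(x_j-x_i) * sign(y_j-y_i).
  (1,2):dx=+8,dy=+14->C; (1,3):dx=+9,dy=+17->C; (1,4):dx=+7,dy=+11->C; (1,5):dx=+6,dy=+13->C
  (1,6):dx=+5,dy=+9->C; (1,7):dx=+2,dy=+4->C; (1,8):dx=+4,dy=+6->C; (1,9):dx=+10,dy=+19->C
  (1,10):dx=+1,dy=+2->C; (2,3):dx=+1,dy=+3->C; (2,4):dx=-1,dy=-3->C; (2,5):dx=-2,dy=-1->C
  (2,6):dx=-3,dy=-5->C; (2,7):dx=-6,dy=-10->C; (2,8):dx=-4,dy=-8->C; (2,9):dx=+2,dy=+5->C
  (2,10):dx=-7,dy=-12->C; (3,4):dx=-2,dy=-6->C; (3,5):dx=-3,dy=-4->C; (3,6):dx=-4,dy=-8->C
  (3,7):dx=-7,dy=-13->C; (3,8):dx=-5,dy=-11->C; (3,9):dx=+1,dy=+2->C; (3,10):dx=-8,dy=-15->C
  (4,5):dx=-1,dy=+2->D; (4,6):dx=-2,dy=-2->C; (4,7):dx=-5,dy=-7->C; (4,8):dx=-3,dy=-5->C
  (4,9):dx=+3,dy=+8->C; (4,10):dx=-6,dy=-9->C; (5,6):dx=-1,dy=-4->C; (5,7):dx=-4,dy=-9->C
  (5,8):dx=-2,dy=-7->C; (5,9):dx=+4,dy=+6->C; (5,10):dx=-5,dy=-11->C; (6,7):dx=-3,dy=-5->C
  (6,8):dx=-1,dy=-3->C; (6,9):dx=+5,dy=+10->C; (6,10):dx=-4,dy=-7->C; (7,8):dx=+2,dy=+2->C
  (7,9):dx=+8,dy=+15->C; (7,10):dx=-1,dy=-2->C; (8,9):dx=+6,dy=+13->C; (8,10):dx=-3,dy=-4->C
  (9,10):dx=-9,dy=-17->C
Step 2: C = 44, D = 1, total pairs = 45.
Step 3: tau = (C - D)/(n(n-1)/2) = (44 - 1)/45 = 0.955556.
Step 4: Exact two-sided p-value (enumerate n! = 3628800 permutations of y under H0): p = 0.000006.
Step 5: alpha = 0.05. reject H0.

tau_b = 0.9556 (C=44, D=1), p = 0.000006, reject H0.


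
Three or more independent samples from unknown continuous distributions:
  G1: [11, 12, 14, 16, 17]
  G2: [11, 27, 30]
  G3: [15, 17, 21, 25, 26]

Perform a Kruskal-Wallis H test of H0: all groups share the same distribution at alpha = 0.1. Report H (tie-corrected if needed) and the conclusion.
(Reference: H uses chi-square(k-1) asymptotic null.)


Step 1: Combine all N = 13 observations and assign midranks.
sorted (value, group, rank): (11,G1,1.5), (11,G2,1.5), (12,G1,3), (14,G1,4), (15,G3,5), (16,G1,6), (17,G1,7.5), (17,G3,7.5), (21,G3,9), (25,G3,10), (26,G3,11), (27,G2,12), (30,G2,13)
Step 2: Sum ranks within each group.
R_1 = 22 (n_1 = 5)
R_2 = 26.5 (n_2 = 3)
R_3 = 42.5 (n_3 = 5)
Step 3: H = 12/(N(N+1)) * sum(R_i^2/n_i) - 3(N+1)
     = 12/(13*14) * (22^2/5 + 26.5^2/3 + 42.5^2/5) - 3*14
     = 0.065934 * 692.133 - 42
     = 3.635165.
Step 4: Ties present; correction factor C = 1 - 12/(13^3 - 13) = 0.994505. Corrected H = 3.635165 / 0.994505 = 3.655249.
Step 5: Under H0, H ~ chi^2(2); p-value = 0.160795.
Step 6: alpha = 0.1. fail to reject H0.

H = 3.6552, df = 2, p = 0.160795, fail to reject H0.


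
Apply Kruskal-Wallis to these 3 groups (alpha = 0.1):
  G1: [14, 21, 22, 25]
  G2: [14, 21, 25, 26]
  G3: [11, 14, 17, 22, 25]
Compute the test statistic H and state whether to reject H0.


Step 1: Combine all N = 13 observations and assign midranks.
sorted (value, group, rank): (11,G3,1), (14,G1,3), (14,G2,3), (14,G3,3), (17,G3,5), (21,G1,6.5), (21,G2,6.5), (22,G1,8.5), (22,G3,8.5), (25,G1,11), (25,G2,11), (25,G3,11), (26,G2,13)
Step 2: Sum ranks within each group.
R_1 = 29 (n_1 = 4)
R_2 = 33.5 (n_2 = 4)
R_3 = 28.5 (n_3 = 5)
Step 3: H = 12/(N(N+1)) * sum(R_i^2/n_i) - 3(N+1)
     = 12/(13*14) * (29^2/4 + 33.5^2/4 + 28.5^2/5) - 3*14
     = 0.065934 * 653.263 - 42
     = 1.072253.
Step 4: Ties present; correction factor C = 1 - 60/(13^3 - 13) = 0.972527. Corrected H = 1.072253 / 0.972527 = 1.102542.
Step 5: Under H0, H ~ chi^2(2); p-value = 0.576217.
Step 6: alpha = 0.1. fail to reject H0.

H = 1.1025, df = 2, p = 0.576217, fail to reject H0.


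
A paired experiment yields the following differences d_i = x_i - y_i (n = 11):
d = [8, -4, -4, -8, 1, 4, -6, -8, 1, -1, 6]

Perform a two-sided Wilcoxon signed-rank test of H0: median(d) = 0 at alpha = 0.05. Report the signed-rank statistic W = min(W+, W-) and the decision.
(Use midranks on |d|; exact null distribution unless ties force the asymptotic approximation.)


Step 1: Drop any zero differences (none here) and take |d_i|.
|d| = [8, 4, 4, 8, 1, 4, 6, 8, 1, 1, 6]
Step 2: Midrank |d_i| (ties get averaged ranks).
ranks: |8|->10, |4|->5, |4|->5, |8|->10, |1|->2, |4|->5, |6|->7.5, |8|->10, |1|->2, |1|->2, |6|->7.5
Step 3: Attach original signs; sum ranks with positive sign and with negative sign.
W+ = 10 + 2 + 5 + 2 + 7.5 = 26.5
W- = 5 + 5 + 10 + 7.5 + 10 + 2 = 39.5
(Check: W+ + W- = 66 should equal n(n+1)/2 = 66.)
Step 4: Test statistic W = min(W+, W-) = 26.5.
Step 5: Ties in |d|, so use the tie-corrected normal approximation.
        E[W] = n(n+1)/4 = 11*12/4 = 33.
        Tie groups: |d|=1 (t=3), |d|=4 (t=3), |d|=6 (t=2), |d|=8 (t=3); sum(t^3 - t) = 78.
        Var[W] = n(n+1)(2n+1)/24 - sum(t^3-t)/48 = 3036/24 - 78/48 = 124.875.
        z = (W - E[W]) / sqrt(Var[W]) = (26.5 - 33) / 11.1747 = -0.5817.
        Two-sided p = 2*Phi(z) = 0.560790.
Step 6: alpha = 0.05. fail to reject H0.

W+ = 26.5, W- = 39.5, W = min = 26.5, p = 0.560790, fail to reject H0.


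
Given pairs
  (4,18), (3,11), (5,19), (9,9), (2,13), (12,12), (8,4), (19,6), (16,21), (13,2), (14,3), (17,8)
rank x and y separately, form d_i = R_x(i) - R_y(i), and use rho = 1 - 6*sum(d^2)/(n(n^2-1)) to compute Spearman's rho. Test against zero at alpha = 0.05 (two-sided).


Step 1: Rank x and y separately (midranks; no ties here).
rank(x): 4->3, 3->2, 5->4, 9->6, 2->1, 12->7, 8->5, 19->12, 16->10, 13->8, 14->9, 17->11
rank(y): 18->10, 11->7, 19->11, 9->6, 13->9, 12->8, 4->3, 6->4, 21->12, 2->1, 3->2, 8->5
Step 2: d_i = R_x(i) - R_y(i); compute d_i^2.
  (3-10)^2=49, (2-7)^2=25, (4-11)^2=49, (6-6)^2=0, (1-9)^2=64, (7-8)^2=1, (5-3)^2=4, (12-4)^2=64, (10-12)^2=4, (8-1)^2=49, (9-2)^2=49, (11-5)^2=36
sum(d^2) = 394.
Step 3: rho = 1 - 6*394 / (12*(12^2 - 1)) = 1 - 2364/1716 = -0.377622.
Step 4: Under H0, t = rho * sqrt((n-2)/(1-rho^2)) = -1.2896 ~ t(10).
Step 5: Two-sided p-value from the t-distribution with 10 df = 0.226206.
Step 6: alpha = 0.05. fail to reject H0.

rho = -0.3776, p = 0.226206, fail to reject H0 at alpha = 0.05.


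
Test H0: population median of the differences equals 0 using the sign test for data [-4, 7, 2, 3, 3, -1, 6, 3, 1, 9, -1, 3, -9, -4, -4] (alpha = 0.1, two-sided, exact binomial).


Step 1: Discard zero differences. Original n = 15; n_eff = number of nonzero differences = 15.
Nonzero differences (with sign): -4, +7, +2, +3, +3, -1, +6, +3, +1, +9, -1, +3, -9, -4, -4
Step 2: Count signs: positive = 9, negative = 6.
Step 3: Under H0: P(positive) = 0.5, so the number of positives S ~ Bin(15, 0.5).
Step 4: Two-sided exact p-value = sum of Bin(15,0.5) probabilities at or below the observed probability = 0.607239.
Step 5: alpha = 0.1. fail to reject H0.

n_eff = 15, pos = 9, neg = 6, p = 0.607239, fail to reject H0.


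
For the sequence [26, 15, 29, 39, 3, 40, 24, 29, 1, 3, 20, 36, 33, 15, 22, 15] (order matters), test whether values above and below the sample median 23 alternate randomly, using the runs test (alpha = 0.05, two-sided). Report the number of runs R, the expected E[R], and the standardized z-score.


Step 1: Compute median = 23; label A = above, B = below.
Labels in order: ABAABAAABBBAABBB  (n_A = 8, n_B = 8)
Step 2: Count runs R = 8.
Step 3: Under H0 (random ordering), E[R] = 2*n_A*n_B/(n_A+n_B) + 1 = 2*8*8/16 + 1 = 9.0000.
        Var[R] = 2*n_A*n_B*(2*n_A*n_B - n_A - n_B) / ((n_A+n_B)^2 * (n_A+n_B-1)) = 14336/3840 = 3.7333.
        SD[R] = 1.9322.
Step 4: Continuity-corrected z = (R + 0.5 - E[R]) / SD[R] = (8 + 0.5 - 9.0000) / 1.9322 = -0.2588.
Step 5: Two-sided p-value via normal approximation = 2*(1 - Phi(|z|)) = 0.795809.
Step 6: alpha = 0.05. fail to reject H0.

R = 8, z = -0.2588, p = 0.795809, fail to reject H0.


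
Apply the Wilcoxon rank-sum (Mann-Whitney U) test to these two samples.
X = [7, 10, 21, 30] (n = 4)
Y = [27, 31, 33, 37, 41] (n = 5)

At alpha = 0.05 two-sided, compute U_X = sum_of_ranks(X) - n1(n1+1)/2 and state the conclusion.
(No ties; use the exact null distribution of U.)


Step 1: Combine and sort all 9 observations; assign midranks.
sorted (value, group): (7,X), (10,X), (21,X), (27,Y), (30,X), (31,Y), (33,Y), (37,Y), (41,Y)
ranks: 7->1, 10->2, 21->3, 27->4, 30->5, 31->6, 33->7, 37->8, 41->9
Step 2: Rank sum for X: R1 = 1 + 2 + 3 + 5 = 11.
Step 3: U_X = R1 - n1(n1+1)/2 = 11 - 4*5/2 = 11 - 10 = 1.
       U_Y = n1*n2 - U_X = 20 - 1 = 19.
Step 4: No ties, so the exact null distribution of U (based on enumerating the C(9,4) = 126 equally likely rank assignments) gives the two-sided p-value.
Step 5: p-value = 0.031746; compare to alpha = 0.05. reject H0.

U_X = 1, p = 0.031746, reject H0 at alpha = 0.05.


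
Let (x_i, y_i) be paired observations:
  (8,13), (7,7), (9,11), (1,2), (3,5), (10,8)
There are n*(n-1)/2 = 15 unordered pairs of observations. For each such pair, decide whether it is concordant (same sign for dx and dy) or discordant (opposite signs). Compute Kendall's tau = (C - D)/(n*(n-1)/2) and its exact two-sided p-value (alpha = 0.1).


Step 1: Enumerate the 15 unordered pairs (i,j) with i<j and classify each by sign(x_j-x_i) * sign(y_j-y_i).
  (1,2):dx=-1,dy=-6->C; (1,3):dx=+1,dy=-2->D; (1,4):dx=-7,dy=-11->C; (1,5):dx=-5,dy=-8->C
  (1,6):dx=+2,dy=-5->D; (2,3):dx=+2,dy=+4->C; (2,4):dx=-6,dy=-5->C; (2,5):dx=-4,dy=-2->C
  (2,6):dx=+3,dy=+1->C; (3,4):dx=-8,dy=-9->C; (3,5):dx=-6,dy=-6->C; (3,6):dx=+1,dy=-3->D
  (4,5):dx=+2,dy=+3->C; (4,6):dx=+9,dy=+6->C; (5,6):dx=+7,dy=+3->C
Step 2: C = 12, D = 3, total pairs = 15.
Step 3: tau = (C - D)/(n(n-1)/2) = (12 - 3)/15 = 0.600000.
Step 4: Exact two-sided p-value (enumerate n! = 720 permutations of y under H0): p = 0.136111.
Step 5: alpha = 0.1. fail to reject H0.

tau_b = 0.6000 (C=12, D=3), p = 0.136111, fail to reject H0.


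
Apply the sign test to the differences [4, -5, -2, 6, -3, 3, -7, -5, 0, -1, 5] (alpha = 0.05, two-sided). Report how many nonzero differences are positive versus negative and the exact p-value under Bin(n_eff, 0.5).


Step 1: Discard zero differences. Original n = 11; n_eff = number of nonzero differences = 10.
Nonzero differences (with sign): +4, -5, -2, +6, -3, +3, -7, -5, -1, +5
Step 2: Count signs: positive = 4, negative = 6.
Step 3: Under H0: P(positive) = 0.5, so the number of positives S ~ Bin(10, 0.5).
Step 4: Two-sided exact p-value = sum of Bin(10,0.5) probabilities at or below the observed probability = 0.753906.
Step 5: alpha = 0.05. fail to reject H0.

n_eff = 10, pos = 4, neg = 6, p = 0.753906, fail to reject H0.


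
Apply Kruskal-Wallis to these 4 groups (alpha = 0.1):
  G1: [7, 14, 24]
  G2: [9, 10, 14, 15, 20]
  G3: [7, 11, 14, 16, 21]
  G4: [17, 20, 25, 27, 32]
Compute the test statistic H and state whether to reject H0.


Step 1: Combine all N = 18 observations and assign midranks.
sorted (value, group, rank): (7,G1,1.5), (7,G3,1.5), (9,G2,3), (10,G2,4), (11,G3,5), (14,G1,7), (14,G2,7), (14,G3,7), (15,G2,9), (16,G3,10), (17,G4,11), (20,G2,12.5), (20,G4,12.5), (21,G3,14), (24,G1,15), (25,G4,16), (27,G4,17), (32,G4,18)
Step 2: Sum ranks within each group.
R_1 = 23.5 (n_1 = 3)
R_2 = 35.5 (n_2 = 5)
R_3 = 37.5 (n_3 = 5)
R_4 = 74.5 (n_4 = 5)
Step 3: H = 12/(N(N+1)) * sum(R_i^2/n_i) - 3(N+1)
     = 12/(18*19) * (23.5^2/3 + 35.5^2/5 + 37.5^2/5 + 74.5^2/5) - 3*19
     = 0.035088 * 1827.43 - 57
     = 7.120468.
Step 4: Ties present; correction factor C = 1 - 36/(18^3 - 18) = 0.993808. Corrected H = 7.120468 / 0.993808 = 7.164832.
Step 5: Under H0, H ~ chi^2(3); p-value = 0.066826.
Step 6: alpha = 0.1. reject H0.

H = 7.1648, df = 3, p = 0.066826, reject H0.


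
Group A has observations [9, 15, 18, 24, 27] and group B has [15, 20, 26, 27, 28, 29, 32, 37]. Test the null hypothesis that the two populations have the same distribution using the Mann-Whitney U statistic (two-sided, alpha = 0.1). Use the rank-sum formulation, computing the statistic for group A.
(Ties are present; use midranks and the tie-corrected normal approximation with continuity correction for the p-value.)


Step 1: Combine and sort all 13 observations; assign midranks.
sorted (value, group): (9,X), (15,X), (15,Y), (18,X), (20,Y), (24,X), (26,Y), (27,X), (27,Y), (28,Y), (29,Y), (32,Y), (37,Y)
ranks: 9->1, 15->2.5, 15->2.5, 18->4, 20->5, 24->6, 26->7, 27->8.5, 27->8.5, 28->10, 29->11, 32->12, 37->13
Step 2: Rank sum for X: R1 = 1 + 2.5 + 4 + 6 + 8.5 = 22.
Step 3: U_X = R1 - n1(n1+1)/2 = 22 - 5*6/2 = 22 - 15 = 7.
       U_Y = n1*n2 - U_X = 40 - 7 = 33.
Step 4: Ties are present, so use the tie-corrected normal approximation (with continuity correction) for the p-value.
Step 5: p-value = 0.066526; compare to alpha = 0.1. reject H0.

U_X = 7, p = 0.066526, reject H0 at alpha = 0.1.


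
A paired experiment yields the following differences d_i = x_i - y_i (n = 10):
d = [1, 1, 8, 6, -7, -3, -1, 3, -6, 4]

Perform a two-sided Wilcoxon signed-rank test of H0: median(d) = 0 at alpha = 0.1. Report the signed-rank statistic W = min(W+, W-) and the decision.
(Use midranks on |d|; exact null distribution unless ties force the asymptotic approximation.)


Step 1: Drop any zero differences (none here) and take |d_i|.
|d| = [1, 1, 8, 6, 7, 3, 1, 3, 6, 4]
Step 2: Midrank |d_i| (ties get averaged ranks).
ranks: |1|->2, |1|->2, |8|->10, |6|->7.5, |7|->9, |3|->4.5, |1|->2, |3|->4.5, |6|->7.5, |4|->6
Step 3: Attach original signs; sum ranks with positive sign and with negative sign.
W+ = 2 + 2 + 10 + 7.5 + 4.5 + 6 = 32
W- = 9 + 4.5 + 2 + 7.5 = 23
(Check: W+ + W- = 55 should equal n(n+1)/2 = 55.)
Step 4: Test statistic W = min(W+, W-) = 23.
Step 5: Ties in |d|, so use the tie-corrected normal approximation.
        E[W] = n(n+1)/4 = 10*11/4 = 27.5.
        Tie groups: |d|=1 (t=3), |d|=3 (t=2), |d|=6 (t=2); sum(t^3 - t) = 36.
        Var[W] = n(n+1)(2n+1)/24 - sum(t^3-t)/48 = 2310/24 - 36/48 = 95.5.
        z = (W - E[W]) / sqrt(Var[W]) = (23 - 27.5) / 9.7724 = -0.4605.
        Two-sided p = 2*Phi(z) = 0.645172.
Step 6: alpha = 0.1. fail to reject H0.

W+ = 32, W- = 23, W = min = 23, p = 0.645172, fail to reject H0.


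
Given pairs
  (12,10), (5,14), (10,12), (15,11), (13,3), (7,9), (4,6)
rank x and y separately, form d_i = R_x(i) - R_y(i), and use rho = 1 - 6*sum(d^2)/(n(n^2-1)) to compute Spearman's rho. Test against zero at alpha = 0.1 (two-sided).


Step 1: Rank x and y separately (midranks; no ties here).
rank(x): 12->5, 5->2, 10->4, 15->7, 13->6, 7->3, 4->1
rank(y): 10->4, 14->7, 12->6, 11->5, 3->1, 9->3, 6->2
Step 2: d_i = R_x(i) - R_y(i); compute d_i^2.
  (5-4)^2=1, (2-7)^2=25, (4-6)^2=4, (7-5)^2=4, (6-1)^2=25, (3-3)^2=0, (1-2)^2=1
sum(d^2) = 60.
Step 3: rho = 1 - 6*60 / (7*(7^2 - 1)) = 1 - 360/336 = -0.071429.
Step 4: Under H0, t = rho * sqrt((n-2)/(1-rho^2)) = -0.1601 ~ t(5).
Step 5: Two-sided p-value from the t-distribution with 5 df = 0.879048.
Step 6: alpha = 0.1. fail to reject H0.

rho = -0.0714, p = 0.879048, fail to reject H0 at alpha = 0.1.


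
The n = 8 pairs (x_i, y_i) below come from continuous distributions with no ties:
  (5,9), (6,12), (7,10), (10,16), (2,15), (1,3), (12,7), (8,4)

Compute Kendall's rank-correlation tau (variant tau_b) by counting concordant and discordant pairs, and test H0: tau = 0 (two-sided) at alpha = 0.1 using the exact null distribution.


Step 1: Enumerate the 28 unordered pairs (i,j) with i<j and classify each by sign(x_j-x_i) * sign(y_j-y_i).
  (1,2):dx=+1,dy=+3->C; (1,3):dx=+2,dy=+1->C; (1,4):dx=+5,dy=+7->C; (1,5):dx=-3,dy=+6->D
  (1,6):dx=-4,dy=-6->C; (1,7):dx=+7,dy=-2->D; (1,8):dx=+3,dy=-5->D; (2,3):dx=+1,dy=-2->D
  (2,4):dx=+4,dy=+4->C; (2,5):dx=-4,dy=+3->D; (2,6):dx=-5,dy=-9->C; (2,7):dx=+6,dy=-5->D
  (2,8):dx=+2,dy=-8->D; (3,4):dx=+3,dy=+6->C; (3,5):dx=-5,dy=+5->D; (3,6):dx=-6,dy=-7->C
  (3,7):dx=+5,dy=-3->D; (3,8):dx=+1,dy=-6->D; (4,5):dx=-8,dy=-1->C; (4,6):dx=-9,dy=-13->C
  (4,7):dx=+2,dy=-9->D; (4,8):dx=-2,dy=-12->C; (5,6):dx=-1,dy=-12->C; (5,7):dx=+10,dy=-8->D
  (5,8):dx=+6,dy=-11->D; (6,7):dx=+11,dy=+4->C; (6,8):dx=+7,dy=+1->C; (7,8):dx=-4,dy=-3->C
Step 2: C = 15, D = 13, total pairs = 28.
Step 3: tau = (C - D)/(n(n-1)/2) = (15 - 13)/28 = 0.071429.
Step 4: Exact two-sided p-value (enumerate n! = 40320 permutations of y under H0): p = 0.904861.
Step 5: alpha = 0.1. fail to reject H0.

tau_b = 0.0714 (C=15, D=13), p = 0.904861, fail to reject H0.


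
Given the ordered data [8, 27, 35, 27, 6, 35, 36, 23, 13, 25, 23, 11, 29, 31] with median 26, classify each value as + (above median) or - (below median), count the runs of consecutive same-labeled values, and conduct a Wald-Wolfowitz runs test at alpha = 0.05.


Step 1: Compute median = 26; label A = above, B = below.
Labels in order: BAAABAABBBBBAA  (n_A = 7, n_B = 7)
Step 2: Count runs R = 6.
Step 3: Under H0 (random ordering), E[R] = 2*n_A*n_B/(n_A+n_B) + 1 = 2*7*7/14 + 1 = 8.0000.
        Var[R] = 2*n_A*n_B*(2*n_A*n_B - n_A - n_B) / ((n_A+n_B)^2 * (n_A+n_B-1)) = 8232/2548 = 3.2308.
        SD[R] = 1.7974.
Step 4: Continuity-corrected z = (R + 0.5 - E[R]) / SD[R] = (6 + 0.5 - 8.0000) / 1.7974 = -0.8345.
Step 5: Two-sided p-value via normal approximation = 2*(1 - Phi(|z|)) = 0.403986.
Step 6: alpha = 0.05. fail to reject H0.

R = 6, z = -0.8345, p = 0.403986, fail to reject H0.


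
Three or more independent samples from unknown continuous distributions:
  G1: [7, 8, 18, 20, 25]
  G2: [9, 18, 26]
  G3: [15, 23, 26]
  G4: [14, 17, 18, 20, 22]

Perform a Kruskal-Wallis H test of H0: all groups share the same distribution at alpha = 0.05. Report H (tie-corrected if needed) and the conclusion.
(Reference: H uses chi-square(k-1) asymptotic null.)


Step 1: Combine all N = 16 observations and assign midranks.
sorted (value, group, rank): (7,G1,1), (8,G1,2), (9,G2,3), (14,G4,4), (15,G3,5), (17,G4,6), (18,G1,8), (18,G2,8), (18,G4,8), (20,G1,10.5), (20,G4,10.5), (22,G4,12), (23,G3,13), (25,G1,14), (26,G2,15.5), (26,G3,15.5)
Step 2: Sum ranks within each group.
R_1 = 35.5 (n_1 = 5)
R_2 = 26.5 (n_2 = 3)
R_3 = 33.5 (n_3 = 3)
R_4 = 40.5 (n_4 = 5)
Step 3: H = 12/(N(N+1)) * sum(R_i^2/n_i) - 3(N+1)
     = 12/(16*17) * (35.5^2/5 + 26.5^2/3 + 33.5^2/3 + 40.5^2/5) - 3*17
     = 0.044118 * 1188.27 - 51
     = 1.423529.
Step 4: Ties present; correction factor C = 1 - 36/(16^3 - 16) = 0.991176. Corrected H = 1.423529 / 0.991176 = 1.436202.
Step 5: Under H0, H ~ chi^2(3); p-value = 0.697071.
Step 6: alpha = 0.05. fail to reject H0.

H = 1.4362, df = 3, p = 0.697071, fail to reject H0.


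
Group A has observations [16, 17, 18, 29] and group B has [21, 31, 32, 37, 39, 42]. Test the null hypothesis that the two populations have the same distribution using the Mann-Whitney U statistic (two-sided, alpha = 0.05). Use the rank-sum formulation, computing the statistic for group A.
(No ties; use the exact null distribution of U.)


Step 1: Combine and sort all 10 observations; assign midranks.
sorted (value, group): (16,X), (17,X), (18,X), (21,Y), (29,X), (31,Y), (32,Y), (37,Y), (39,Y), (42,Y)
ranks: 16->1, 17->2, 18->3, 21->4, 29->5, 31->6, 32->7, 37->8, 39->9, 42->10
Step 2: Rank sum for X: R1 = 1 + 2 + 3 + 5 = 11.
Step 3: U_X = R1 - n1(n1+1)/2 = 11 - 4*5/2 = 11 - 10 = 1.
       U_Y = n1*n2 - U_X = 24 - 1 = 23.
Step 4: No ties, so the exact null distribution of U (based on enumerating the C(10,4) = 210 equally likely rank assignments) gives the two-sided p-value.
Step 5: p-value = 0.019048; compare to alpha = 0.05. reject H0.

U_X = 1, p = 0.019048, reject H0 at alpha = 0.05.


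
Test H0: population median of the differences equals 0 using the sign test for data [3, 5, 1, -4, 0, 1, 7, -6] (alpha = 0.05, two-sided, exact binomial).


Step 1: Discard zero differences. Original n = 8; n_eff = number of nonzero differences = 7.
Nonzero differences (with sign): +3, +5, +1, -4, +1, +7, -6
Step 2: Count signs: positive = 5, negative = 2.
Step 3: Under H0: P(positive) = 0.5, so the number of positives S ~ Bin(7, 0.5).
Step 4: Two-sided exact p-value = sum of Bin(7,0.5) probabilities at or below the observed probability = 0.453125.
Step 5: alpha = 0.05. fail to reject H0.

n_eff = 7, pos = 5, neg = 2, p = 0.453125, fail to reject H0.


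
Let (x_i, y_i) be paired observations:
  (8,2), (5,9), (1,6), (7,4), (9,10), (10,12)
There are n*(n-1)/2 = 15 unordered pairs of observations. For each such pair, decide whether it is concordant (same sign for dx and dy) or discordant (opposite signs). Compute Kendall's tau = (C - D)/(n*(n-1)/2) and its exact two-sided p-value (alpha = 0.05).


Step 1: Enumerate the 15 unordered pairs (i,j) with i<j and classify each by sign(x_j-x_i) * sign(y_j-y_i).
  (1,2):dx=-3,dy=+7->D; (1,3):dx=-7,dy=+4->D; (1,4):dx=-1,dy=+2->D; (1,5):dx=+1,dy=+8->C
  (1,6):dx=+2,dy=+10->C; (2,3):dx=-4,dy=-3->C; (2,4):dx=+2,dy=-5->D; (2,5):dx=+4,dy=+1->C
  (2,6):dx=+5,dy=+3->C; (3,4):dx=+6,dy=-2->D; (3,5):dx=+8,dy=+4->C; (3,6):dx=+9,dy=+6->C
  (4,5):dx=+2,dy=+6->C; (4,6):dx=+3,dy=+8->C; (5,6):dx=+1,dy=+2->C
Step 2: C = 10, D = 5, total pairs = 15.
Step 3: tau = (C - D)/(n(n-1)/2) = (10 - 5)/15 = 0.333333.
Step 4: Exact two-sided p-value (enumerate n! = 720 permutations of y under H0): p = 0.469444.
Step 5: alpha = 0.05. fail to reject H0.

tau_b = 0.3333 (C=10, D=5), p = 0.469444, fail to reject H0.


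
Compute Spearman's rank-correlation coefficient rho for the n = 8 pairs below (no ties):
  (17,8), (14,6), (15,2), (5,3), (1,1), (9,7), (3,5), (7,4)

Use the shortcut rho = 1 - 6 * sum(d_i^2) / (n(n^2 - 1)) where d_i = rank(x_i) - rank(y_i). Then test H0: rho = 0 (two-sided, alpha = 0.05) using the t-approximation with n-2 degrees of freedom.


Step 1: Rank x and y separately (midranks; no ties here).
rank(x): 17->8, 14->6, 15->7, 5->3, 1->1, 9->5, 3->2, 7->4
rank(y): 8->8, 6->6, 2->2, 3->3, 1->1, 7->7, 5->5, 4->4
Step 2: d_i = R_x(i) - R_y(i); compute d_i^2.
  (8-8)^2=0, (6-6)^2=0, (7-2)^2=25, (3-3)^2=0, (1-1)^2=0, (5-7)^2=4, (2-5)^2=9, (4-4)^2=0
sum(d^2) = 38.
Step 3: rho = 1 - 6*38 / (8*(8^2 - 1)) = 1 - 228/504 = 0.547619.
Step 4: Under H0, t = rho * sqrt((n-2)/(1-rho^2)) = 1.6031 ~ t(6).
Step 5: Two-sided p-value from the t-distribution with 6 df = 0.160026.
Step 6: alpha = 0.05. fail to reject H0.

rho = 0.5476, p = 0.160026, fail to reject H0 at alpha = 0.05.


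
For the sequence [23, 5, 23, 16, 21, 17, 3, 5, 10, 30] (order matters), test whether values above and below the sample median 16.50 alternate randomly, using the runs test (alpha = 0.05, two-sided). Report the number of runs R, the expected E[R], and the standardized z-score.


Step 1: Compute median = 16.50; label A = above, B = below.
Labels in order: ABABAABBBA  (n_A = 5, n_B = 5)
Step 2: Count runs R = 7.
Step 3: Under H0 (random ordering), E[R] = 2*n_A*n_B/(n_A+n_B) + 1 = 2*5*5/10 + 1 = 6.0000.
        Var[R] = 2*n_A*n_B*(2*n_A*n_B - n_A - n_B) / ((n_A+n_B)^2 * (n_A+n_B-1)) = 2000/900 = 2.2222.
        SD[R] = 1.4907.
Step 4: Continuity-corrected z = (R - 0.5 - E[R]) / SD[R] = (7 - 0.5 - 6.0000) / 1.4907 = 0.3354.
Step 5: Two-sided p-value via normal approximation = 2*(1 - Phi(|z|)) = 0.737316.
Step 6: alpha = 0.05. fail to reject H0.

R = 7, z = 0.3354, p = 0.737316, fail to reject H0.


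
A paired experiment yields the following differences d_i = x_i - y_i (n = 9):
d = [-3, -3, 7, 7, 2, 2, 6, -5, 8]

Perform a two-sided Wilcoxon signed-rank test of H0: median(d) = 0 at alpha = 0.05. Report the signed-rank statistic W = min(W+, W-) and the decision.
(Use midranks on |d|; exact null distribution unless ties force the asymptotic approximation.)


Step 1: Drop any zero differences (none here) and take |d_i|.
|d| = [3, 3, 7, 7, 2, 2, 6, 5, 8]
Step 2: Midrank |d_i| (ties get averaged ranks).
ranks: |3|->3.5, |3|->3.5, |7|->7.5, |7|->7.5, |2|->1.5, |2|->1.5, |6|->6, |5|->5, |8|->9
Step 3: Attach original signs; sum ranks with positive sign and with negative sign.
W+ = 7.5 + 7.5 + 1.5 + 1.5 + 6 + 9 = 33
W- = 3.5 + 3.5 + 5 = 12
(Check: W+ + W- = 45 should equal n(n+1)/2 = 45.)
Step 4: Test statistic W = min(W+, W-) = 12.
Step 5: Ties in |d|, so use the tie-corrected normal approximation.
        E[W] = n(n+1)/4 = 9*10/4 = 22.5.
        Tie groups: |d|=2 (t=2), |d|=3 (t=2), |d|=7 (t=2); sum(t^3 - t) = 18.
        Var[W] = n(n+1)(2n+1)/24 - sum(t^3-t)/48 = 1710/24 - 18/48 = 70.875.
        z = (W - E[W]) / sqrt(Var[W]) = (12 - 22.5) / 8.4187 = -1.2472.
        Two-sided p = 2*Phi(z) = 0.212317.
Step 6: alpha = 0.05. fail to reject H0.

W+ = 33, W- = 12, W = min = 12, p = 0.212317, fail to reject H0.


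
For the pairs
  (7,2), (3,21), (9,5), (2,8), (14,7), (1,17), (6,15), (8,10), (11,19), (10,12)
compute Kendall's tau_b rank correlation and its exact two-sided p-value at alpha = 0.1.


Step 1: Enumerate the 45 unordered pairs (i,j) with i<j and classify each by sign(x_j-x_i) * sign(y_j-y_i).
  (1,2):dx=-4,dy=+19->D; (1,3):dx=+2,dy=+3->C; (1,4):dx=-5,dy=+6->D; (1,5):dx=+7,dy=+5->C
  (1,6):dx=-6,dy=+15->D; (1,7):dx=-1,dy=+13->D; (1,8):dx=+1,dy=+8->C; (1,9):dx=+4,dy=+17->C
  (1,10):dx=+3,dy=+10->C; (2,3):dx=+6,dy=-16->D; (2,4):dx=-1,dy=-13->C; (2,5):dx=+11,dy=-14->D
  (2,6):dx=-2,dy=-4->C; (2,7):dx=+3,dy=-6->D; (2,8):dx=+5,dy=-11->D; (2,9):dx=+8,dy=-2->D
  (2,10):dx=+7,dy=-9->D; (3,4):dx=-7,dy=+3->D; (3,5):dx=+5,dy=+2->C; (3,6):dx=-8,dy=+12->D
  (3,7):dx=-3,dy=+10->D; (3,8):dx=-1,dy=+5->D; (3,9):dx=+2,dy=+14->C; (3,10):dx=+1,dy=+7->C
  (4,5):dx=+12,dy=-1->D; (4,6):dx=-1,dy=+9->D; (4,7):dx=+4,dy=+7->C; (4,8):dx=+6,dy=+2->C
  (4,9):dx=+9,dy=+11->C; (4,10):dx=+8,dy=+4->C; (5,6):dx=-13,dy=+10->D; (5,7):dx=-8,dy=+8->D
  (5,8):dx=-6,dy=+3->D; (5,9):dx=-3,dy=+12->D; (5,10):dx=-4,dy=+5->D; (6,7):dx=+5,dy=-2->D
  (6,8):dx=+7,dy=-7->D; (6,9):dx=+10,dy=+2->C; (6,10):dx=+9,dy=-5->D; (7,8):dx=+2,dy=-5->D
  (7,9):dx=+5,dy=+4->C; (7,10):dx=+4,dy=-3->D; (8,9):dx=+3,dy=+9->C; (8,10):dx=+2,dy=+2->C
  (9,10):dx=-1,dy=-7->C
Step 2: C = 19, D = 26, total pairs = 45.
Step 3: tau = (C - D)/(n(n-1)/2) = (19 - 26)/45 = -0.155556.
Step 4: Exact two-sided p-value (enumerate n! = 3628800 permutations of y under H0): p = 0.600654.
Step 5: alpha = 0.1. fail to reject H0.

tau_b = -0.1556 (C=19, D=26), p = 0.600654, fail to reject H0.


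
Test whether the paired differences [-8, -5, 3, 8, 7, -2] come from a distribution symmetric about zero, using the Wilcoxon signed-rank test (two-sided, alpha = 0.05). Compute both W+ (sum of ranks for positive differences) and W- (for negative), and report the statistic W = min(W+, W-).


Step 1: Drop any zero differences (none here) and take |d_i|.
|d| = [8, 5, 3, 8, 7, 2]
Step 2: Midrank |d_i| (ties get averaged ranks).
ranks: |8|->5.5, |5|->3, |3|->2, |8|->5.5, |7|->4, |2|->1
Step 3: Attach original signs; sum ranks with positive sign and with negative sign.
W+ = 2 + 5.5 + 4 = 11.5
W- = 5.5 + 3 + 1 = 9.5
(Check: W+ + W- = 21 should equal n(n+1)/2 = 21.)
Step 4: Test statistic W = min(W+, W-) = 9.5.
Step 5: Ties in |d|, so use the tie-corrected normal approximation.
        E[W] = n(n+1)/4 = 6*7/4 = 10.5.
        Tie groups: |d|=8 (t=2); sum(t^3 - t) = 6.
        Var[W] = n(n+1)(2n+1)/24 - sum(t^3-t)/48 = 546/24 - 6/48 = 22.625.
        z = (W - E[W]) / sqrt(Var[W]) = (9.5 - 10.5) / 4.7566 = -0.2102.
        Two-sided p = 2*Phi(z) = 0.833484.
Step 6: alpha = 0.05. fail to reject H0.

W+ = 11.5, W- = 9.5, W = min = 9.5, p = 0.833484, fail to reject H0.


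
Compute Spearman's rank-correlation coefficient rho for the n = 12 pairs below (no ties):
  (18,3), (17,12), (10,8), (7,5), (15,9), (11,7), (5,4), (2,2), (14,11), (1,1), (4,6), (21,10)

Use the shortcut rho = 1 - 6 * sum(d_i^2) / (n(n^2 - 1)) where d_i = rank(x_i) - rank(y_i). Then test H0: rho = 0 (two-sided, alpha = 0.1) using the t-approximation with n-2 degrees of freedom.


Step 1: Rank x and y separately (midranks; no ties here).
rank(x): 18->11, 17->10, 10->6, 7->5, 15->9, 11->7, 5->4, 2->2, 14->8, 1->1, 4->3, 21->12
rank(y): 3->3, 12->12, 8->8, 5->5, 9->9, 7->7, 4->4, 2->2, 11->11, 1->1, 6->6, 10->10
Step 2: d_i = R_x(i) - R_y(i); compute d_i^2.
  (11-3)^2=64, (10-12)^2=4, (6-8)^2=4, (5-5)^2=0, (9-9)^2=0, (7-7)^2=0, (4-4)^2=0, (2-2)^2=0, (8-11)^2=9, (1-1)^2=0, (3-6)^2=9, (12-10)^2=4
sum(d^2) = 94.
Step 3: rho = 1 - 6*94 / (12*(12^2 - 1)) = 1 - 564/1716 = 0.671329.
Step 4: Under H0, t = rho * sqrt((n-2)/(1-rho^2)) = 2.8643 ~ t(10).
Step 5: Two-sided p-value from the t-distribution with 10 df = 0.016831.
Step 6: alpha = 0.1. reject H0.

rho = 0.6713, p = 0.016831, reject H0 at alpha = 0.1.


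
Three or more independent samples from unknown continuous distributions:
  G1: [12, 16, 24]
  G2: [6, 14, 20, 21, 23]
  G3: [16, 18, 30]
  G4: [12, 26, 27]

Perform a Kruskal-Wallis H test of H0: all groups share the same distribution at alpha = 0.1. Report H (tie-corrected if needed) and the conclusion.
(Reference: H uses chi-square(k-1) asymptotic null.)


Step 1: Combine all N = 14 observations and assign midranks.
sorted (value, group, rank): (6,G2,1), (12,G1,2.5), (12,G4,2.5), (14,G2,4), (16,G1,5.5), (16,G3,5.5), (18,G3,7), (20,G2,8), (21,G2,9), (23,G2,10), (24,G1,11), (26,G4,12), (27,G4,13), (30,G3,14)
Step 2: Sum ranks within each group.
R_1 = 19 (n_1 = 3)
R_2 = 32 (n_2 = 5)
R_3 = 26.5 (n_3 = 3)
R_4 = 27.5 (n_4 = 3)
Step 3: H = 12/(N(N+1)) * sum(R_i^2/n_i) - 3(N+1)
     = 12/(14*15) * (19^2/3 + 32^2/5 + 26.5^2/3 + 27.5^2/3) - 3*15
     = 0.057143 * 811.3 - 45
     = 1.360000.
Step 4: Ties present; correction factor C = 1 - 12/(14^3 - 14) = 0.995604. Corrected H = 1.360000 / 0.995604 = 1.366004.
Step 5: Under H0, H ~ chi^2(3); p-value = 0.713522.
Step 6: alpha = 0.1. fail to reject H0.

H = 1.3660, df = 3, p = 0.713522, fail to reject H0.


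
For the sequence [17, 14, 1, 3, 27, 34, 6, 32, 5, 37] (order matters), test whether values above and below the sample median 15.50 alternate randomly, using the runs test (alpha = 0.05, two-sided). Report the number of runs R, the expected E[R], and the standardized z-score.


Step 1: Compute median = 15.50; label A = above, B = below.
Labels in order: ABBBAABABA  (n_A = 5, n_B = 5)
Step 2: Count runs R = 7.
Step 3: Under H0 (random ordering), E[R] = 2*n_A*n_B/(n_A+n_B) + 1 = 2*5*5/10 + 1 = 6.0000.
        Var[R] = 2*n_A*n_B*(2*n_A*n_B - n_A - n_B) / ((n_A+n_B)^2 * (n_A+n_B-1)) = 2000/900 = 2.2222.
        SD[R] = 1.4907.
Step 4: Continuity-corrected z = (R - 0.5 - E[R]) / SD[R] = (7 - 0.5 - 6.0000) / 1.4907 = 0.3354.
Step 5: Two-sided p-value via normal approximation = 2*(1 - Phi(|z|)) = 0.737316.
Step 6: alpha = 0.05. fail to reject H0.

R = 7, z = 0.3354, p = 0.737316, fail to reject H0.


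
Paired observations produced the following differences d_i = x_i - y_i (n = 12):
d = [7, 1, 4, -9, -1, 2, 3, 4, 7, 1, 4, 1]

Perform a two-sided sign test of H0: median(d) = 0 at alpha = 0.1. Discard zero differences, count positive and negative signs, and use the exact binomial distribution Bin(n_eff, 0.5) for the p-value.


Step 1: Discard zero differences. Original n = 12; n_eff = number of nonzero differences = 12.
Nonzero differences (with sign): +7, +1, +4, -9, -1, +2, +3, +4, +7, +1, +4, +1
Step 2: Count signs: positive = 10, negative = 2.
Step 3: Under H0: P(positive) = 0.5, so the number of positives S ~ Bin(12, 0.5).
Step 4: Two-sided exact p-value = sum of Bin(12,0.5) probabilities at or below the observed probability = 0.038574.
Step 5: alpha = 0.1. reject H0.

n_eff = 12, pos = 10, neg = 2, p = 0.038574, reject H0.


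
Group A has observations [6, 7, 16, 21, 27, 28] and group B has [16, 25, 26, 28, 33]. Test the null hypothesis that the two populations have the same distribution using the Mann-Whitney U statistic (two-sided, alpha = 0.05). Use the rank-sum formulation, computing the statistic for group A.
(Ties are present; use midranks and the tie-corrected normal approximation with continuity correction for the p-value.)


Step 1: Combine and sort all 11 observations; assign midranks.
sorted (value, group): (6,X), (7,X), (16,X), (16,Y), (21,X), (25,Y), (26,Y), (27,X), (28,X), (28,Y), (33,Y)
ranks: 6->1, 7->2, 16->3.5, 16->3.5, 21->5, 25->6, 26->7, 27->8, 28->9.5, 28->9.5, 33->11
Step 2: Rank sum for X: R1 = 1 + 2 + 3.5 + 5 + 8 + 9.5 = 29.
Step 3: U_X = R1 - n1(n1+1)/2 = 29 - 6*7/2 = 29 - 21 = 8.
       U_Y = n1*n2 - U_X = 30 - 8 = 22.
Step 4: Ties are present, so use the tie-corrected normal approximation (with continuity correction) for the p-value.
Step 5: p-value = 0.233197; compare to alpha = 0.05. fail to reject H0.

U_X = 8, p = 0.233197, fail to reject H0 at alpha = 0.05.


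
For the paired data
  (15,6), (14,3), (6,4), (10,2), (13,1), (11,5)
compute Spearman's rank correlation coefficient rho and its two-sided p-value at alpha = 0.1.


Step 1: Rank x and y separately (midranks; no ties here).
rank(x): 15->6, 14->5, 6->1, 10->2, 13->4, 11->3
rank(y): 6->6, 3->3, 4->4, 2->2, 1->1, 5->5
Step 2: d_i = R_x(i) - R_y(i); compute d_i^2.
  (6-6)^2=0, (5-3)^2=4, (1-4)^2=9, (2-2)^2=0, (4-1)^2=9, (3-5)^2=4
sum(d^2) = 26.
Step 3: rho = 1 - 6*26 / (6*(6^2 - 1)) = 1 - 156/210 = 0.257143.
Step 4: Under H0, t = rho * sqrt((n-2)/(1-rho^2)) = 0.5322 ~ t(4).
Step 5: Two-sided p-value from the t-distribution with 4 df = 0.622787.
Step 6: alpha = 0.1. fail to reject H0.

rho = 0.2571, p = 0.622787, fail to reject H0 at alpha = 0.1.


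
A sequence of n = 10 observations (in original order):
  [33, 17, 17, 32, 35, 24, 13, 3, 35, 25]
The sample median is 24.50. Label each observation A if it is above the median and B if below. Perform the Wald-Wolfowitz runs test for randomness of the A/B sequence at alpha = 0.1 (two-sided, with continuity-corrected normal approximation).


Step 1: Compute median = 24.50; label A = above, B = below.
Labels in order: ABBAABBBAA  (n_A = 5, n_B = 5)
Step 2: Count runs R = 5.
Step 3: Under H0 (random ordering), E[R] = 2*n_A*n_B/(n_A+n_B) + 1 = 2*5*5/10 + 1 = 6.0000.
        Var[R] = 2*n_A*n_B*(2*n_A*n_B - n_A - n_B) / ((n_A+n_B)^2 * (n_A+n_B-1)) = 2000/900 = 2.2222.
        SD[R] = 1.4907.
Step 4: Continuity-corrected z = (R + 0.5 - E[R]) / SD[R] = (5 + 0.5 - 6.0000) / 1.4907 = -0.3354.
Step 5: Two-sided p-value via normal approximation = 2*(1 - Phi(|z|)) = 0.737316.
Step 6: alpha = 0.1. fail to reject H0.

R = 5, z = -0.3354, p = 0.737316, fail to reject H0.


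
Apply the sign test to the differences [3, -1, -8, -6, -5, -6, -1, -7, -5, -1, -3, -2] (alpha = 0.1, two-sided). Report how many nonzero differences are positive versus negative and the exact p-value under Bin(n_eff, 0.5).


Step 1: Discard zero differences. Original n = 12; n_eff = number of nonzero differences = 12.
Nonzero differences (with sign): +3, -1, -8, -6, -5, -6, -1, -7, -5, -1, -3, -2
Step 2: Count signs: positive = 1, negative = 11.
Step 3: Under H0: P(positive) = 0.5, so the number of positives S ~ Bin(12, 0.5).
Step 4: Two-sided exact p-value = sum of Bin(12,0.5) probabilities at or below the observed probability = 0.006348.
Step 5: alpha = 0.1. reject H0.

n_eff = 12, pos = 1, neg = 11, p = 0.006348, reject H0.


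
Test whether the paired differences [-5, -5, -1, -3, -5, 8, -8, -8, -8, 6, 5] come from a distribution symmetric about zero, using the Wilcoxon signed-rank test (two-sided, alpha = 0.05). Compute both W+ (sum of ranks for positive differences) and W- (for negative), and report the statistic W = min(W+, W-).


Step 1: Drop any zero differences (none here) and take |d_i|.
|d| = [5, 5, 1, 3, 5, 8, 8, 8, 8, 6, 5]
Step 2: Midrank |d_i| (ties get averaged ranks).
ranks: |5|->4.5, |5|->4.5, |1|->1, |3|->2, |5|->4.5, |8|->9.5, |8|->9.5, |8|->9.5, |8|->9.5, |6|->7, |5|->4.5
Step 3: Attach original signs; sum ranks with positive sign and with negative sign.
W+ = 9.5 + 7 + 4.5 = 21
W- = 4.5 + 4.5 + 1 + 2 + 4.5 + 9.5 + 9.5 + 9.5 = 45
(Check: W+ + W- = 66 should equal n(n+1)/2 = 66.)
Step 4: Test statistic W = min(W+, W-) = 21.
Step 5: Ties in |d|, so use the tie-corrected normal approximation.
        E[W] = n(n+1)/4 = 11*12/4 = 33.
        Tie groups: |d|=5 (t=4), |d|=8 (t=4); sum(t^3 - t) = 120.
        Var[W] = n(n+1)(2n+1)/24 - sum(t^3-t)/48 = 3036/24 - 120/48 = 124.
        z = (W - E[W]) / sqrt(Var[W]) = (21 - 33) / 11.1355 = -1.0776.
        Two-sided p = 2*Phi(z) = 0.281198.
Step 6: alpha = 0.05. fail to reject H0.

W+ = 21, W- = 45, W = min = 21, p = 0.281198, fail to reject H0.


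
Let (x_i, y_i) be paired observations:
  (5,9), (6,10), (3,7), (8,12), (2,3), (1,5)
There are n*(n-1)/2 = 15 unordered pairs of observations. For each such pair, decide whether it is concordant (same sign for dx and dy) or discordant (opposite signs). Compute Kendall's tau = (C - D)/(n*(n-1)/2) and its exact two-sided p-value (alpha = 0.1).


Step 1: Enumerate the 15 unordered pairs (i,j) with i<j and classify each by sign(x_j-x_i) * sign(y_j-y_i).
  (1,2):dx=+1,dy=+1->C; (1,3):dx=-2,dy=-2->C; (1,4):dx=+3,dy=+3->C; (1,5):dx=-3,dy=-6->C
  (1,6):dx=-4,dy=-4->C; (2,3):dx=-3,dy=-3->C; (2,4):dx=+2,dy=+2->C; (2,5):dx=-4,dy=-7->C
  (2,6):dx=-5,dy=-5->C; (3,4):dx=+5,dy=+5->C; (3,5):dx=-1,dy=-4->C; (3,6):dx=-2,dy=-2->C
  (4,5):dx=-6,dy=-9->C; (4,6):dx=-7,dy=-7->C; (5,6):dx=-1,dy=+2->D
Step 2: C = 14, D = 1, total pairs = 15.
Step 3: tau = (C - D)/(n(n-1)/2) = (14 - 1)/15 = 0.866667.
Step 4: Exact two-sided p-value (enumerate n! = 720 permutations of y under H0): p = 0.016667.
Step 5: alpha = 0.1. reject H0.

tau_b = 0.8667 (C=14, D=1), p = 0.016667, reject H0.


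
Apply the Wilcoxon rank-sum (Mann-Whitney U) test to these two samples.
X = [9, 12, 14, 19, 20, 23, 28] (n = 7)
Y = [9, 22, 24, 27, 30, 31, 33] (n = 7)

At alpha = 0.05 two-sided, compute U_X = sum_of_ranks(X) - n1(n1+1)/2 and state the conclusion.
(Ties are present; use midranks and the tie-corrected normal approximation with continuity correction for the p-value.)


Step 1: Combine and sort all 14 observations; assign midranks.
sorted (value, group): (9,X), (9,Y), (12,X), (14,X), (19,X), (20,X), (22,Y), (23,X), (24,Y), (27,Y), (28,X), (30,Y), (31,Y), (33,Y)
ranks: 9->1.5, 9->1.5, 12->3, 14->4, 19->5, 20->6, 22->7, 23->8, 24->9, 27->10, 28->11, 30->12, 31->13, 33->14
Step 2: Rank sum for X: R1 = 1.5 + 3 + 4 + 5 + 6 + 8 + 11 = 38.5.
Step 3: U_X = R1 - n1(n1+1)/2 = 38.5 - 7*8/2 = 38.5 - 28 = 10.5.
       U_Y = n1*n2 - U_X = 49 - 10.5 = 38.5.
Step 4: Ties are present, so use the tie-corrected normal approximation (with continuity correction) for the p-value.
Step 5: p-value = 0.084192; compare to alpha = 0.05. fail to reject H0.

U_X = 10.5, p = 0.084192, fail to reject H0 at alpha = 0.05.
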